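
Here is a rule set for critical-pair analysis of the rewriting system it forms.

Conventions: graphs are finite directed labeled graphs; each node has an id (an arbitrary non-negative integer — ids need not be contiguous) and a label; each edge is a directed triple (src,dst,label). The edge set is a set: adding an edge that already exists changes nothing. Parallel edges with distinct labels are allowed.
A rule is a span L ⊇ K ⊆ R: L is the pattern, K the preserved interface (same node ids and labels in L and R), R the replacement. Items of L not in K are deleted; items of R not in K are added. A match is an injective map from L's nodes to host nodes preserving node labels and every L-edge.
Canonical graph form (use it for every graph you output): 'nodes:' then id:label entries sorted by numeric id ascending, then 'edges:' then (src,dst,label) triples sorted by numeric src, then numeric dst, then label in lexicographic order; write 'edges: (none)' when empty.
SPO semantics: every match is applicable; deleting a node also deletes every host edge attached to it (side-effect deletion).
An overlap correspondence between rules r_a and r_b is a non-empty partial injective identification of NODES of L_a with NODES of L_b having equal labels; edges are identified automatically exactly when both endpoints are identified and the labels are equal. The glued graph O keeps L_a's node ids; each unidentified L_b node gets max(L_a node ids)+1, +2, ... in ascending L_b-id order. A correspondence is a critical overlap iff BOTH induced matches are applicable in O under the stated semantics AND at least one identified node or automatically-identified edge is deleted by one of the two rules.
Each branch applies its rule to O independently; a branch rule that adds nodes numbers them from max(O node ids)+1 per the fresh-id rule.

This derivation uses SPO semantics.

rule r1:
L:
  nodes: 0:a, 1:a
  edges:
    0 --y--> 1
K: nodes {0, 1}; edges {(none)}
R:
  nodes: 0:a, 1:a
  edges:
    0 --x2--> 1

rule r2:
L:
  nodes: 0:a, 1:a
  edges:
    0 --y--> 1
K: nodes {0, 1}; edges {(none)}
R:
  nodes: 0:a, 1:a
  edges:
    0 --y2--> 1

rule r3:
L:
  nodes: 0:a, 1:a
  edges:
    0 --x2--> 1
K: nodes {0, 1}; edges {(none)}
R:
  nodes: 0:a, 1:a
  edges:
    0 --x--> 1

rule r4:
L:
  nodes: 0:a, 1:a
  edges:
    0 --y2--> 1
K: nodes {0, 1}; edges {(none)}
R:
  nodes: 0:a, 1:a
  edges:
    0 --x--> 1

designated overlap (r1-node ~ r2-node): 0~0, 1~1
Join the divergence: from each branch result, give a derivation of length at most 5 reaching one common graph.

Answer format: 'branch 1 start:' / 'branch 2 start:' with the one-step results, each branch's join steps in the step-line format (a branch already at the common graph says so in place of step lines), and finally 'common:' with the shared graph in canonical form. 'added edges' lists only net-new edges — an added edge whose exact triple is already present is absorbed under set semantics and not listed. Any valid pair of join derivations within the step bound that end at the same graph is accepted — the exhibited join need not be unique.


branch 1 start:
nodes: 0:a, 1:a
edges: (0,1,x2)
branch 2 start:
nodes: 0:a, 1:a
edges: (0,1,y2)
branch 1 step 1: rule r3; match: 0->0, 1->1; deleted nodes (none); deleted edges (0,1,x2); added nodes (none); added edges (0,1,x); result: nodes: 0:a, 1:a edges: (0,1,x)
branch 2 step 1: rule r4; match: 0->0, 1->1; deleted nodes (none); deleted edges (0,1,y2); added nodes (none); added edges (0,1,x); result: nodes: 0:a, 1:a edges: (0,1,x)
common:
nodes: 0:a, 1:a
edges: (0,1,x)


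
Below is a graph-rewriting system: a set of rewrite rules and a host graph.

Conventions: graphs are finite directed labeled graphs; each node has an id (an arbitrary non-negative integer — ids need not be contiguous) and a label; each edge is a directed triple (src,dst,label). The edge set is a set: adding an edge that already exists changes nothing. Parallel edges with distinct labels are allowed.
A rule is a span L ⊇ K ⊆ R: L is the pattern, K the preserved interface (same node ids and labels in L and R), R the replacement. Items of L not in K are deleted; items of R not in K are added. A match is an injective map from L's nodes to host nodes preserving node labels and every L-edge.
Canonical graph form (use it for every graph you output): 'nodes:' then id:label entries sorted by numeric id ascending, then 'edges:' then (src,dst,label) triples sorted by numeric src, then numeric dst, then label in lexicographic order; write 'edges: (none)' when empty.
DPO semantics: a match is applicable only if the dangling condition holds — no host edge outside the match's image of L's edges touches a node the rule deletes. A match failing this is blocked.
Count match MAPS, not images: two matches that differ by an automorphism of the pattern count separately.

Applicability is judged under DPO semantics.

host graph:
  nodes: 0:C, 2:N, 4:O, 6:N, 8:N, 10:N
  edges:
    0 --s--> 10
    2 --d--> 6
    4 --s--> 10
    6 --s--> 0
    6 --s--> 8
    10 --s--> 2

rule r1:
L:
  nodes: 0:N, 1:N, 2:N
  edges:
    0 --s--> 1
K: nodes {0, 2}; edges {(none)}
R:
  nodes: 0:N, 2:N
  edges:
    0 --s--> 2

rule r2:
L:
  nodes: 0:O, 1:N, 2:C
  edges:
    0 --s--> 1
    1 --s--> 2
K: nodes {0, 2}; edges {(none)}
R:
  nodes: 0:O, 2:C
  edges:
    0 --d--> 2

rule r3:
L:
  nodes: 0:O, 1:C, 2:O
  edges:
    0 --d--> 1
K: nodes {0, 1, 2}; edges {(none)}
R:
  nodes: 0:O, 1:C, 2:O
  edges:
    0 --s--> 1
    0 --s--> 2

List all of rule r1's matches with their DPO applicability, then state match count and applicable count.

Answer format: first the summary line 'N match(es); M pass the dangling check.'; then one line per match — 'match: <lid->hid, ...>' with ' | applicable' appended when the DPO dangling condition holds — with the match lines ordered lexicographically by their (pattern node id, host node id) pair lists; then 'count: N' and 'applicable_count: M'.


4 match(es); 2 pass the dangling check.
match: 0->6, 1->8, 2->2 | applicable
match: 0->6, 1->8, 2->10 | applicable
match: 0->10, 1->2, 2->6
match: 0->10, 1->2, 2->8
count: 4
applicable_count: 2


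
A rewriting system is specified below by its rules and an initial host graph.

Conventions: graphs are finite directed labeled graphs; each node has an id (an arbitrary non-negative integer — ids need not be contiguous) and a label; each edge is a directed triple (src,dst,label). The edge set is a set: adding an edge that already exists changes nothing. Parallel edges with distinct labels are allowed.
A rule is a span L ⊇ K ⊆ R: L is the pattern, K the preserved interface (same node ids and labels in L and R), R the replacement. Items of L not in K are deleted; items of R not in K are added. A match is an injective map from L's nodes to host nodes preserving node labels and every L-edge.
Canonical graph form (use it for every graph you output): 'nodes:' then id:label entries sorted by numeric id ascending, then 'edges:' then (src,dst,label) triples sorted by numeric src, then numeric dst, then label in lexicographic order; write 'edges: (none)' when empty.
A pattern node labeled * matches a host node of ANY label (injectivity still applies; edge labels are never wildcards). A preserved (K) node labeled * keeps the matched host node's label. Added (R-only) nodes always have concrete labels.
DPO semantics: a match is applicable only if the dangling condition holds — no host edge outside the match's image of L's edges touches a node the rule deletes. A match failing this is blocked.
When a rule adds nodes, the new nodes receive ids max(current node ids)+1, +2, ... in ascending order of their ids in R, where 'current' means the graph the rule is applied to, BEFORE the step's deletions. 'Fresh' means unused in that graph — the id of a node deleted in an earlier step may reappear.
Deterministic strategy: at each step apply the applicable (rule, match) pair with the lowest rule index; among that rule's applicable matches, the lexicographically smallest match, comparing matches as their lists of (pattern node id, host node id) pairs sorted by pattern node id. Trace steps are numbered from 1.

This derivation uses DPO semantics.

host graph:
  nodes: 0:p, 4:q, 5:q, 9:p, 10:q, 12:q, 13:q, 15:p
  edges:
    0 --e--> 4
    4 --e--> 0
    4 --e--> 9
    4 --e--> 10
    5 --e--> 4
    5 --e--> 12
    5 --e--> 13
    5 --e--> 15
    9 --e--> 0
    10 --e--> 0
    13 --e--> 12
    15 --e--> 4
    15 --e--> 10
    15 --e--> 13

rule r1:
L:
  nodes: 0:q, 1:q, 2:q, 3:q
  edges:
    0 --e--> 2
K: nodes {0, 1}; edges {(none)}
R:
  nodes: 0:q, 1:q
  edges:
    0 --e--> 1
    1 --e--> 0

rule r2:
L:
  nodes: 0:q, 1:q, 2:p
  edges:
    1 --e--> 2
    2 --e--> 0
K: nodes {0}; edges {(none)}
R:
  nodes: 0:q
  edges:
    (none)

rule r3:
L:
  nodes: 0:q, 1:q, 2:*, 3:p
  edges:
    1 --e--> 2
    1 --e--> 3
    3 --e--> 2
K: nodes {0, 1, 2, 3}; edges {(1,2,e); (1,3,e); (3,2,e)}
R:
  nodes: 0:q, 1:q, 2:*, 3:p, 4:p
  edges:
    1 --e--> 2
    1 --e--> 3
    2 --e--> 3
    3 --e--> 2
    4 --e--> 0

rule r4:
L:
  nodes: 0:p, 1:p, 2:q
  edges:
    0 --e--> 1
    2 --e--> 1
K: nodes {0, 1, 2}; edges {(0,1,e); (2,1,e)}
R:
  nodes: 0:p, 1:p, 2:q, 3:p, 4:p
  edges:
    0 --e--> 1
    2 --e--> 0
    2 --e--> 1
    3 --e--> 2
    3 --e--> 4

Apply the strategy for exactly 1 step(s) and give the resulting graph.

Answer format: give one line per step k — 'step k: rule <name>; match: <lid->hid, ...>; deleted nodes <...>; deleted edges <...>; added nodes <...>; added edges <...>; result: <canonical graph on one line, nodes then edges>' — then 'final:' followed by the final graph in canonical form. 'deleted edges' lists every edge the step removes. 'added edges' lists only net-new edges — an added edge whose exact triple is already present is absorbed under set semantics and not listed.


step 1: rule r3; match: 0->4, 1->5, 2->13, 3->15; deleted nodes (none); deleted edges (none); added nodes 16; added edges (13,15,e); (16,4,e); result: nodes: 0:p, 4:q, 5:q, 9:p, 10:q, 12:q, 13:q, 15:p, 16:p edges: (0,4,e); (4,0,e); (4,9,e); (4,10,e); (5,4,e); (5,12,e); (5,13,e); (5,15,e); (9,0,e); (10,0,e); (13,12,e); (13,15,e); (15,4,e); (15,10,e); (15,13,e); (16,4,e)
final:
nodes: 0:p, 4:q, 5:q, 9:p, 10:q, 12:q, 13:q, 15:p, 16:p
edges: (0,4,e); (4,0,e); (4,9,e); (4,10,e); (5,4,e); (5,12,e); (5,13,e); (5,15,e); (9,0,e); (10,0,e); (13,12,e); (13,15,e); (15,4,e); (15,10,e); (15,13,e); (16,4,e)


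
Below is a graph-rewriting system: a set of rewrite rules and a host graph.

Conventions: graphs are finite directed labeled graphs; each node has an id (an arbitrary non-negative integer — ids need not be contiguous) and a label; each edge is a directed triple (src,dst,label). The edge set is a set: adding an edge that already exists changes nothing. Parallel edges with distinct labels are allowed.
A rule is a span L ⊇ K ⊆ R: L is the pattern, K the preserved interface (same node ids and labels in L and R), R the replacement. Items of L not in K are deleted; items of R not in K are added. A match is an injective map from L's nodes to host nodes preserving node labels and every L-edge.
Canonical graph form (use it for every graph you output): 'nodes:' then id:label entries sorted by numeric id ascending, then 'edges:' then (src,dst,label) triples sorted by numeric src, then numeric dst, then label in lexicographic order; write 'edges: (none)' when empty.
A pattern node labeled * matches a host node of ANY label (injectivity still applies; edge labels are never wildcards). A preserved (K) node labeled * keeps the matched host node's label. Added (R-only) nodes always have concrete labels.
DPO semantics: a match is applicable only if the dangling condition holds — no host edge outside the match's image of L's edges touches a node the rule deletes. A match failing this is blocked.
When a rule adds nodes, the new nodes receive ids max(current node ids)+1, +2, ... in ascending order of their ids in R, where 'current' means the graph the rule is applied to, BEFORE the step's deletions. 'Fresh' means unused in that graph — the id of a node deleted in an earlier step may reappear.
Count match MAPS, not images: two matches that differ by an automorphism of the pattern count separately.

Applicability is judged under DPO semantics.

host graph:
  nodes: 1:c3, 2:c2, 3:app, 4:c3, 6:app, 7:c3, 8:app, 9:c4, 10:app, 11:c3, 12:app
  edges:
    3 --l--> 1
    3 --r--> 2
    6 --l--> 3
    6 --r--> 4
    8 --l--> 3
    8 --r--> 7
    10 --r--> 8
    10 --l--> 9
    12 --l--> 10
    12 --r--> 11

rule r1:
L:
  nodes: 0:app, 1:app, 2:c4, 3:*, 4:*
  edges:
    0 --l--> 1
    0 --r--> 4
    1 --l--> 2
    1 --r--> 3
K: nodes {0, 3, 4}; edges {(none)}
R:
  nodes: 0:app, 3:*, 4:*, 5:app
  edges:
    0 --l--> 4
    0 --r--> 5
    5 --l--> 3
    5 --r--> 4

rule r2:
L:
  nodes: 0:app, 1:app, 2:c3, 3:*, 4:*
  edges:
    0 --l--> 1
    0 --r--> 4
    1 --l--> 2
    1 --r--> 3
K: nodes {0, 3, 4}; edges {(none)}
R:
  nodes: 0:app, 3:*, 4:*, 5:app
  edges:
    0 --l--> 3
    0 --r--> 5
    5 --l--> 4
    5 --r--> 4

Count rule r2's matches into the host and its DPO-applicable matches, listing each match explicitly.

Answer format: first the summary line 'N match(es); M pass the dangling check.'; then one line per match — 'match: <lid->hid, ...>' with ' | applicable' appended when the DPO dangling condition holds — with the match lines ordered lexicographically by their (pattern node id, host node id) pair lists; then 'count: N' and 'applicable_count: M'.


2 match(es); 0 pass the dangling check.
match: 0->6, 1->3, 2->1, 3->2, 4->4
match: 0->8, 1->3, 2->1, 3->2, 4->7
count: 2
applicable_count: 0


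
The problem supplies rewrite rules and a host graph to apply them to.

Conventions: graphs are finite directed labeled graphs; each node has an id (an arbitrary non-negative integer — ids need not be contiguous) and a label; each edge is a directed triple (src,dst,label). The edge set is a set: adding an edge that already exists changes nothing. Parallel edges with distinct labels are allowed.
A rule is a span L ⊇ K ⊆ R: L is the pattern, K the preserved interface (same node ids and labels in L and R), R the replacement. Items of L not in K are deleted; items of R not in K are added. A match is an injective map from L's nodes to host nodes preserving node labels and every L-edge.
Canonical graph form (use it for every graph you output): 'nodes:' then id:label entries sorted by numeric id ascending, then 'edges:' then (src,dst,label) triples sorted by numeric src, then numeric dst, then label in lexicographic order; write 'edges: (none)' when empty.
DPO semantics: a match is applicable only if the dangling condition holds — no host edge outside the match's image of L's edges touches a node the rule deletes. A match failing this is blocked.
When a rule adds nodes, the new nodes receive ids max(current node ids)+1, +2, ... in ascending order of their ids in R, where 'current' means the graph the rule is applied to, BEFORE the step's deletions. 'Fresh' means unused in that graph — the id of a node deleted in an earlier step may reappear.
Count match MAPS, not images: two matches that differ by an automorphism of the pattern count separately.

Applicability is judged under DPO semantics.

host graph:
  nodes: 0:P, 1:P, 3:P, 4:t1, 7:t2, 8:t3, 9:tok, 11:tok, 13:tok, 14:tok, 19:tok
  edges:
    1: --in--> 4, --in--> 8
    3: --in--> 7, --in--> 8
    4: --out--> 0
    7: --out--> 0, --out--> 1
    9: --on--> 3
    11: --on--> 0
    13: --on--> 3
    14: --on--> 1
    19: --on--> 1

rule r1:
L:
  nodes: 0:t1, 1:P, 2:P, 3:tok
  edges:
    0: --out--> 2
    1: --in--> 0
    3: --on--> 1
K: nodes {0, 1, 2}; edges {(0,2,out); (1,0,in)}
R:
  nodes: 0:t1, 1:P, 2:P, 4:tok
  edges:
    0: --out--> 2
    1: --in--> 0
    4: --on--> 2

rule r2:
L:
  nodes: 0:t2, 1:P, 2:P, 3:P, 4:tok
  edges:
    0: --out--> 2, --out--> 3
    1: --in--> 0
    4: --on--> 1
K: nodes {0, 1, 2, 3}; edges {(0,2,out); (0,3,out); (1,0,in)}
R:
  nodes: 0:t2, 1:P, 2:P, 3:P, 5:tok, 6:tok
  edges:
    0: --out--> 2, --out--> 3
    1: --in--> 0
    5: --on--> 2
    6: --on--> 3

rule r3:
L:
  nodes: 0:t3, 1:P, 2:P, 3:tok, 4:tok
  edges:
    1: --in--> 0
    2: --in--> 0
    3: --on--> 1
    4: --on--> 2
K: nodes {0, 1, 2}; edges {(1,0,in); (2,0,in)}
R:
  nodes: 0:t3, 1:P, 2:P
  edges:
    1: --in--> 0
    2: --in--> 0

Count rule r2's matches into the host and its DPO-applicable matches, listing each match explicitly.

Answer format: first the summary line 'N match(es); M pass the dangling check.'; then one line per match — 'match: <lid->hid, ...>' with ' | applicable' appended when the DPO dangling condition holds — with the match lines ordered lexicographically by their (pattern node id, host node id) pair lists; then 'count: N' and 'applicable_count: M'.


4 match(es); 4 pass the dangling check.
match: 0->7, 1->3, 2->0, 3->1, 4->9 | applicable
match: 0->7, 1->3, 2->0, 3->1, 4->13 | applicable
match: 0->7, 1->3, 2->1, 3->0, 4->9 | applicable
match: 0->7, 1->3, 2->1, 3->0, 4->13 | applicable
count: 4
applicable_count: 4


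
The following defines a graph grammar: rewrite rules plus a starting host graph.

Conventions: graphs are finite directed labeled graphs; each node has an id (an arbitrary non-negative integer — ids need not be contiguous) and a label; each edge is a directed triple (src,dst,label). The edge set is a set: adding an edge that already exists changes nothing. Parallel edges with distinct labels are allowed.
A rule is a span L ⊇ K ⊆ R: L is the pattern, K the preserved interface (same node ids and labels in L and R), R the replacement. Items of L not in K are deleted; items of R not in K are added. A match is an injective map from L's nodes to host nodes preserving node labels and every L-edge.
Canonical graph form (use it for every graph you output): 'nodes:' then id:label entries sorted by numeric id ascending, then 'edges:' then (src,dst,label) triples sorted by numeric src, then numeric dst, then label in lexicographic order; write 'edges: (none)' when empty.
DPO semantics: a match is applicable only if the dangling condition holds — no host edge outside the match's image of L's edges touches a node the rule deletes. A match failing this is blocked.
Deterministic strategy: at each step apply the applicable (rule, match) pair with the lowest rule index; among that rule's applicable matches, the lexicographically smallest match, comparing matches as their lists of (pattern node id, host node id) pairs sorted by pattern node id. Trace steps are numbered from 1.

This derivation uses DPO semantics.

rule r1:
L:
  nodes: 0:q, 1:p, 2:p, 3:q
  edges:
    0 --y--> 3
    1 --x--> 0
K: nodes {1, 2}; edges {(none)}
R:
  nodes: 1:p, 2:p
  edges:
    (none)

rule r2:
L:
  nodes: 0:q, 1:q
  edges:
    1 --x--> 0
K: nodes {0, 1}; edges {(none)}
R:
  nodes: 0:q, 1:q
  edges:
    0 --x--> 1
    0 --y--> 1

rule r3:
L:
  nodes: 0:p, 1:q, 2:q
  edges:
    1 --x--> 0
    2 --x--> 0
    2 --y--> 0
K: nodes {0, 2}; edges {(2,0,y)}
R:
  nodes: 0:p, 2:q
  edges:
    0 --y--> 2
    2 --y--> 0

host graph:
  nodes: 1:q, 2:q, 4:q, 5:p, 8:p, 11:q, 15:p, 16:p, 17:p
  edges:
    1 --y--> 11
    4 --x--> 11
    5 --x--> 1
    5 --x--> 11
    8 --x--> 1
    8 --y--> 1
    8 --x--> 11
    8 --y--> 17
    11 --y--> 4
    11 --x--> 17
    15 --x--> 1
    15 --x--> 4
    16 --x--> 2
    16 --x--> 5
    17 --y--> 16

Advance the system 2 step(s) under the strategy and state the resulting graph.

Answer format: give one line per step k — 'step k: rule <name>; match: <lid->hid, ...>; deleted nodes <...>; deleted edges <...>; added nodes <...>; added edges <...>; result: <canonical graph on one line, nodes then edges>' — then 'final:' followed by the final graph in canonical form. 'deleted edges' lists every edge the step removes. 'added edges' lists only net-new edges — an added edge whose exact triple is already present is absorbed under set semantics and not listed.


step 1: rule r2; match: 0->11, 1->4; deleted nodes (none); deleted edges (4,11,x); added nodes (none); added edges (11,4,x); result: nodes: 1:q, 2:q, 4:q, 5:p, 8:p, 11:q, 15:p, 16:p, 17:p edges: (1,11,y); (5,1,x); (5,11,x); (8,1,x); (8,1,y); (8,11,x); (8,17,y); (11,4,x); (11,4,y); (11,17,x); (15,1,x); (15,4,x); (16,2,x); (16,5,x); (17,16,y)
step 2: rule r2; match: 0->4, 1->11; deleted nodes (none); deleted edges (11,4,x); added nodes (none); added edges (4,11,x); (4,11,y); result: nodes: 1:q, 2:q, 4:q, 5:p, 8:p, 11:q, 15:p, 16:p, 17:p edges: (1,11,y); (4,11,x); (4,11,y); (5,1,x); (5,11,x); (8,1,x); (8,1,y); (8,11,x); (8,17,y); (11,4,y); (11,17,x); (15,1,x); (15,4,x); (16,2,x); (16,5,x); (17,16,y)
final:
nodes: 1:q, 2:q, 4:q, 5:p, 8:p, 11:q, 15:p, 16:p, 17:p
edges: (1,11,y); (4,11,x); (4,11,y); (5,1,x); (5,11,x); (8,1,x); (8,1,y); (8,11,x); (8,17,y); (11,4,y); (11,17,x); (15,1,x); (15,4,x); (16,2,x); (16,5,x); (17,16,y)


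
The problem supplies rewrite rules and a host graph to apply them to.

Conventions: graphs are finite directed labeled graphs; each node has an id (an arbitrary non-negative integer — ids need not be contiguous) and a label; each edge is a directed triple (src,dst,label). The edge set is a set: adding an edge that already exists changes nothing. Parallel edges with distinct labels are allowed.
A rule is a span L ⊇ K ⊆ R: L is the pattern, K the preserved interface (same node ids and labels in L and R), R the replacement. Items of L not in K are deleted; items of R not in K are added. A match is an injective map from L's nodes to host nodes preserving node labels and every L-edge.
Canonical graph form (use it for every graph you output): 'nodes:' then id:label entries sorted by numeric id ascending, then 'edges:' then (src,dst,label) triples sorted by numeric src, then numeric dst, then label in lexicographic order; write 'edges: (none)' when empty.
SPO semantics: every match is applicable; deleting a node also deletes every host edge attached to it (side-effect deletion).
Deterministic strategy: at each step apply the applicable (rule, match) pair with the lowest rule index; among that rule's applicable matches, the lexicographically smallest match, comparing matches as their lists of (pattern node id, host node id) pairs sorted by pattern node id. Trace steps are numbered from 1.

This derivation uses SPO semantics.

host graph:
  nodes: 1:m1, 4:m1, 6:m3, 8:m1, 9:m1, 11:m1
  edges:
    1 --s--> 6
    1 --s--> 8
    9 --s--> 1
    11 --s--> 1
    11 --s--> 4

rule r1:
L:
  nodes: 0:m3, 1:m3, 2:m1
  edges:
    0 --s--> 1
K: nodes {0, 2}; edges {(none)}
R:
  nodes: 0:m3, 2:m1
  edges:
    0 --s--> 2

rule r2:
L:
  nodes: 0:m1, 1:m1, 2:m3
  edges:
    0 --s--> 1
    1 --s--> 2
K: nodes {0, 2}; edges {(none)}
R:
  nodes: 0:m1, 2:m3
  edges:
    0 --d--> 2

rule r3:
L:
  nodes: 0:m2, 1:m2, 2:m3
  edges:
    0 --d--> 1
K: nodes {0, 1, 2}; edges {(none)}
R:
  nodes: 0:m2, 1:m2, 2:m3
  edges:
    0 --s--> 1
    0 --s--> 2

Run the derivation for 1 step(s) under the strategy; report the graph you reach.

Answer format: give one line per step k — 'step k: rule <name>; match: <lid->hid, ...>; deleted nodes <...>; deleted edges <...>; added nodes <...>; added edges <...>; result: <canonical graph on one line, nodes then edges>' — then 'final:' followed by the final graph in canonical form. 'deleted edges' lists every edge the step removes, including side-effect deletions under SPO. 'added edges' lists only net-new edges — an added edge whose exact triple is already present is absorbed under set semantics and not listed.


step 1: rule r2; match: 0->9, 1->1, 2->6; deleted nodes 1; deleted edges (1,6,s); (1,8,s); (9,1,s); (11,1,s); added nodes (none); added edges (9,6,d); result: nodes: 4:m1, 6:m3, 8:m1, 9:m1, 11:m1 edges: (9,6,d); (11,4,s)
final:
nodes: 4:m1, 6:m3, 8:m1, 9:m1, 11:m1
edges: (9,6,d); (11,4,s)


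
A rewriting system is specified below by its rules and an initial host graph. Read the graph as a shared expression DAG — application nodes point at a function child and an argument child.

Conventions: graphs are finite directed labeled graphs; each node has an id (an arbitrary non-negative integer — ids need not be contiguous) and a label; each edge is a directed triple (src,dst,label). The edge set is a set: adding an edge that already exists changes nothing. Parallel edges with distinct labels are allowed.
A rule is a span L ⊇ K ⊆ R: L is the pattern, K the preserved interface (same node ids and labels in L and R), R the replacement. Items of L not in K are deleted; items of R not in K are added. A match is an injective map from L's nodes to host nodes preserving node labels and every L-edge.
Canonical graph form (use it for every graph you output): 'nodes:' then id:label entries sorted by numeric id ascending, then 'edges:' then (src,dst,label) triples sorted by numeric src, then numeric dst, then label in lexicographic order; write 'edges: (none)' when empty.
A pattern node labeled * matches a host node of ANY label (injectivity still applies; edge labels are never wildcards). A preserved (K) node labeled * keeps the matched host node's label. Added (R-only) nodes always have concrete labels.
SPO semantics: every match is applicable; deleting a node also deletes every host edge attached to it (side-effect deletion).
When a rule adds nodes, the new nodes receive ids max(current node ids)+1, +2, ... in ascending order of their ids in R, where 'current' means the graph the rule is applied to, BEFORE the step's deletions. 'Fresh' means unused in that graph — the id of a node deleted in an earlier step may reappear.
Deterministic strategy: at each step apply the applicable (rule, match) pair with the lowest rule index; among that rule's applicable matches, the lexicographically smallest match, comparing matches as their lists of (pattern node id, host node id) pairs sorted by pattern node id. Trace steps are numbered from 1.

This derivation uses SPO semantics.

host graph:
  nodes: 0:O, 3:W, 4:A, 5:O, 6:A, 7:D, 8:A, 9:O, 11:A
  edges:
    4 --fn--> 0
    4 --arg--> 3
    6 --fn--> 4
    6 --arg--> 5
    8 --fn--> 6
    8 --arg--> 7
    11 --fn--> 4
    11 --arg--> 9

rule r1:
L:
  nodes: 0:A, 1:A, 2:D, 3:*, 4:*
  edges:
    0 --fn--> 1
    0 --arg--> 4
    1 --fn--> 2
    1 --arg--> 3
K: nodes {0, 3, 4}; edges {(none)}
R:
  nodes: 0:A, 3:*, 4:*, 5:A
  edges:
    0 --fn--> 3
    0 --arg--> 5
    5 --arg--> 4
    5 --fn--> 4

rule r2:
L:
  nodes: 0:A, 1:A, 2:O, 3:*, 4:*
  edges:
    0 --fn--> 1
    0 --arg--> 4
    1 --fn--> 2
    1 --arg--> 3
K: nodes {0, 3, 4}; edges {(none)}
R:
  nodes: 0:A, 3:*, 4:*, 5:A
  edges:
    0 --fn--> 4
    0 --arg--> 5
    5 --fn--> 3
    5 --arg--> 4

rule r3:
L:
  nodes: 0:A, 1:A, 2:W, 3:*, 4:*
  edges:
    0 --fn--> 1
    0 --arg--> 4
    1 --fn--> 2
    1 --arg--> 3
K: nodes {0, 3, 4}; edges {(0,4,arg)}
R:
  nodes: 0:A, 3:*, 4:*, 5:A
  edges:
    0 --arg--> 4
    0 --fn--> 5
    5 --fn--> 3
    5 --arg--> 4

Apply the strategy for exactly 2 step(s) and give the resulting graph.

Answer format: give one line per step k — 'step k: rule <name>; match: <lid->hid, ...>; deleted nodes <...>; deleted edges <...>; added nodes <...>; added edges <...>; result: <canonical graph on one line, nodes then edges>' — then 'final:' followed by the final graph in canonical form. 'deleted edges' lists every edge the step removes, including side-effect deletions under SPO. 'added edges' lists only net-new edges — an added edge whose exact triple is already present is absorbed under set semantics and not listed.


step 1: rule r2; match: 0->6, 1->4, 2->0, 3->3, 4->5; deleted nodes 0, 4; deleted edges (4,0,fn); (4,3,arg); (6,4,fn); (6,5,arg); (11,4,fn); added nodes 12; added edges (6,5,fn); (6,12,arg); (12,3,fn); (12,5,arg); result: nodes: 3:W, 5:O, 6:A, 7:D, 8:A, 9:O, 11:A, 12:A edges: (6,5,fn); (6,12,arg); (8,6,fn); (8,7,arg); (11,9,arg); (12,3,fn); (12,5,arg)
step 2: rule r2; match: 0->8, 1->6, 2->5, 3->12, 4->7; deleted nodes 5, 6; deleted edges (6,5,fn); (6,12,arg); (8,6,fn); (8,7,arg); (12,5,arg); added nodes 13; added edges (8,7,fn); (8,13,arg); (13,7,arg); (13,12,fn); result: nodes: 3:W, 7:D, 8:A, 9:O, 11:A, 12:A, 13:A edges: (8,7,fn); (8,13,arg); (11,9,arg); (12,3,fn); (13,7,arg); (13,12,fn)
final:
nodes: 3:W, 7:D, 8:A, 9:O, 11:A, 12:A, 13:A
edges: (8,7,fn); (8,13,arg); (11,9,arg); (12,3,fn); (13,7,arg); (13,12,fn)


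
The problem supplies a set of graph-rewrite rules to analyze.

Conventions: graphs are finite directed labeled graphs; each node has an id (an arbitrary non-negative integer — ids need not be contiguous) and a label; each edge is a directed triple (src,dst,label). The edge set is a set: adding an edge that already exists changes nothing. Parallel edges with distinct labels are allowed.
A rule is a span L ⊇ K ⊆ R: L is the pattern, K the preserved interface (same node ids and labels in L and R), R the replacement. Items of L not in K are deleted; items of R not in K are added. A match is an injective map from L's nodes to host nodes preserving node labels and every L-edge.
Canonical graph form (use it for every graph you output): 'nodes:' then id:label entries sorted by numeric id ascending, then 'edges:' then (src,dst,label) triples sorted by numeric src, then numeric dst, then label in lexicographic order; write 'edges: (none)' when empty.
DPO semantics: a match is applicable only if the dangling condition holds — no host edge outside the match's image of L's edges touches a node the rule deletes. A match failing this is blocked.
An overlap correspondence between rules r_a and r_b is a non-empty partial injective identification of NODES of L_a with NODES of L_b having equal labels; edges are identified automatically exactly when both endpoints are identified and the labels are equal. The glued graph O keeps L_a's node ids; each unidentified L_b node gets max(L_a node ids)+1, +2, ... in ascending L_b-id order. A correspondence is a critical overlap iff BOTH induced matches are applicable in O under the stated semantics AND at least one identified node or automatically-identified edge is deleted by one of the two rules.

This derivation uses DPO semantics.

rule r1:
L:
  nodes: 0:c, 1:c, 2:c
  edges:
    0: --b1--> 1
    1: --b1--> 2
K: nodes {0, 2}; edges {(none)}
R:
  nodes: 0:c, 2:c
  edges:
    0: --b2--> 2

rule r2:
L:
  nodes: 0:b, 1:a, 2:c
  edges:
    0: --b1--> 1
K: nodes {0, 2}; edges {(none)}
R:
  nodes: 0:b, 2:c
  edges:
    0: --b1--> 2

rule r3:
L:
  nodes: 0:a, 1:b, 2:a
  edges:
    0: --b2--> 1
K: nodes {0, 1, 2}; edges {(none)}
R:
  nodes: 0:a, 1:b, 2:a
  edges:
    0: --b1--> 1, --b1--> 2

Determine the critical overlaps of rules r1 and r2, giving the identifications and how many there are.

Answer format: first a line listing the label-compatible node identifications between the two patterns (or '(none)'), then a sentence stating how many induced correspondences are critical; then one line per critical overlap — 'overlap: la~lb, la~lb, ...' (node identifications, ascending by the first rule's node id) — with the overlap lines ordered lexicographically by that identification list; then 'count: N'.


label-compatible node identifications between L(r1) and L(r2): 0~2, 1~2, 2~2
1 of the induced correspondences is a critical overlap of r1 and r2.
overlap: 1~2
count: 1


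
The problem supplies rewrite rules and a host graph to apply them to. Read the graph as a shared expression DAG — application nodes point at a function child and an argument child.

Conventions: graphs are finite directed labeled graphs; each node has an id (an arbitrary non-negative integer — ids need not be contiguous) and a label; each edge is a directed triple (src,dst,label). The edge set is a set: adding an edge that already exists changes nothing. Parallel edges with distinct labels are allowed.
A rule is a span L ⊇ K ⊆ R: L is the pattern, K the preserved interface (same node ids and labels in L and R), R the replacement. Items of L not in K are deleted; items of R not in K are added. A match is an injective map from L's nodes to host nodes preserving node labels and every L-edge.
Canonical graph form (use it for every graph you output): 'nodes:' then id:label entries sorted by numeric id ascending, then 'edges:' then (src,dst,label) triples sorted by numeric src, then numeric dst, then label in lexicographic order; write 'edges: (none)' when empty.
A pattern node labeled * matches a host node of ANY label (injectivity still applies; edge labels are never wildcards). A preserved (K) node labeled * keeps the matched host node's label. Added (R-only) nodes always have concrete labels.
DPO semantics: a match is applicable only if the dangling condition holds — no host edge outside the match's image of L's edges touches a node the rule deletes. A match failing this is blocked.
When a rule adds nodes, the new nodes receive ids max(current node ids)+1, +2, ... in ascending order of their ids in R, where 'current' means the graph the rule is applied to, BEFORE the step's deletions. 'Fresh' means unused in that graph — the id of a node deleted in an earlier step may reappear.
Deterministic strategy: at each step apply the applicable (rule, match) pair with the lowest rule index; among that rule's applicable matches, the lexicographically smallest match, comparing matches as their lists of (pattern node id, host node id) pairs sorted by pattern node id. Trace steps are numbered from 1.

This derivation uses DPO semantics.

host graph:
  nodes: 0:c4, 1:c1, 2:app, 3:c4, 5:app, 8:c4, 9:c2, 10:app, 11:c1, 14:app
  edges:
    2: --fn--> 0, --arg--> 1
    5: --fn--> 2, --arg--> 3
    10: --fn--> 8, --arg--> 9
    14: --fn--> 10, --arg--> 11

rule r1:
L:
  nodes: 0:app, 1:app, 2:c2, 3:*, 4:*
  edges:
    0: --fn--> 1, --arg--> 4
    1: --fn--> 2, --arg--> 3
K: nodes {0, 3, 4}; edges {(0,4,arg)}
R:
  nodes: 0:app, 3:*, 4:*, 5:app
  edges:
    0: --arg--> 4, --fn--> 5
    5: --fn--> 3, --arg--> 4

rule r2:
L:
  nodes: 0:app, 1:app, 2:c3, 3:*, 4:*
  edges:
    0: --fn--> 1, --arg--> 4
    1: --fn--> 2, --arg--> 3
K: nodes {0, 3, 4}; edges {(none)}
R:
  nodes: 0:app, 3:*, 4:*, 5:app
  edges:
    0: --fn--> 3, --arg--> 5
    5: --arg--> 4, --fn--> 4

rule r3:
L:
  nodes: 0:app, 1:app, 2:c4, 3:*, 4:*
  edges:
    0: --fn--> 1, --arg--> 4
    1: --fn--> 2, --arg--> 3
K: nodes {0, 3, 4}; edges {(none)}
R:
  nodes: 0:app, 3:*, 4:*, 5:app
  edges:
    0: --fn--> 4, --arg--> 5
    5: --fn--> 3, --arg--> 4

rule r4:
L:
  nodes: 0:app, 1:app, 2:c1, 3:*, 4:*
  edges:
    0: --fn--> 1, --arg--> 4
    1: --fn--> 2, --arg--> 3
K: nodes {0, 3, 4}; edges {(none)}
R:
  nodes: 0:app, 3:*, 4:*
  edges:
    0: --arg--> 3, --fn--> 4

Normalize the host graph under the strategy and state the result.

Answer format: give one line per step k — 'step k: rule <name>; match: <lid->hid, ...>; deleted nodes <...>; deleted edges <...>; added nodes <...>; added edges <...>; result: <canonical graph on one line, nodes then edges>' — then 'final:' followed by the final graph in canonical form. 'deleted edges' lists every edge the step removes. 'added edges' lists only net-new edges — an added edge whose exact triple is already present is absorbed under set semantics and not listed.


step 1: rule r3; match: 0->5, 1->2, 2->0, 3->1, 4->3; deleted nodes 0, 2; deleted edges (2,0,fn); (2,1,arg); (5,2,fn); (5,3,arg); added nodes 15; added edges (5,3,fn); (5,15,arg); (15,1,fn); (15,3,arg); result: nodes: 1:c1, 3:c4, 5:app, 8:c4, 9:c2, 10:app, 11:c1, 14:app, 15:app edges: (5,3,fn); (5,15,arg); (10,8,fn); (10,9,arg); (14,10,fn); (14,11,arg); (15,1,fn); (15,3,arg)
step 2: rule r3; match: 0->14, 1->10, 2->8, 3->9, 4->11; deleted nodes 8, 10; deleted edges (10,8,fn); (10,9,arg); (14,10,fn); (14,11,arg); added nodes 16; added edges (14,11,fn); (14,16,arg); (16,9,fn); (16,11,arg); result: nodes: 1:c1, 3:c4, 5:app, 9:c2, 11:c1, 14:app, 15:app, 16:app edges: (5,3,fn); (5,15,arg); (14,11,fn); (14,16,arg); (15,1,fn); (15,3,arg); (16,9,fn); (16,11,arg)
final:
nodes: 1:c1, 3:c4, 5:app, 9:c2, 11:c1, 14:app, 15:app, 16:app
edges: (5,3,fn); (5,15,arg); (14,11,fn); (14,16,arg); (15,1,fn); (15,3,arg); (16,9,fn); (16,11,arg)


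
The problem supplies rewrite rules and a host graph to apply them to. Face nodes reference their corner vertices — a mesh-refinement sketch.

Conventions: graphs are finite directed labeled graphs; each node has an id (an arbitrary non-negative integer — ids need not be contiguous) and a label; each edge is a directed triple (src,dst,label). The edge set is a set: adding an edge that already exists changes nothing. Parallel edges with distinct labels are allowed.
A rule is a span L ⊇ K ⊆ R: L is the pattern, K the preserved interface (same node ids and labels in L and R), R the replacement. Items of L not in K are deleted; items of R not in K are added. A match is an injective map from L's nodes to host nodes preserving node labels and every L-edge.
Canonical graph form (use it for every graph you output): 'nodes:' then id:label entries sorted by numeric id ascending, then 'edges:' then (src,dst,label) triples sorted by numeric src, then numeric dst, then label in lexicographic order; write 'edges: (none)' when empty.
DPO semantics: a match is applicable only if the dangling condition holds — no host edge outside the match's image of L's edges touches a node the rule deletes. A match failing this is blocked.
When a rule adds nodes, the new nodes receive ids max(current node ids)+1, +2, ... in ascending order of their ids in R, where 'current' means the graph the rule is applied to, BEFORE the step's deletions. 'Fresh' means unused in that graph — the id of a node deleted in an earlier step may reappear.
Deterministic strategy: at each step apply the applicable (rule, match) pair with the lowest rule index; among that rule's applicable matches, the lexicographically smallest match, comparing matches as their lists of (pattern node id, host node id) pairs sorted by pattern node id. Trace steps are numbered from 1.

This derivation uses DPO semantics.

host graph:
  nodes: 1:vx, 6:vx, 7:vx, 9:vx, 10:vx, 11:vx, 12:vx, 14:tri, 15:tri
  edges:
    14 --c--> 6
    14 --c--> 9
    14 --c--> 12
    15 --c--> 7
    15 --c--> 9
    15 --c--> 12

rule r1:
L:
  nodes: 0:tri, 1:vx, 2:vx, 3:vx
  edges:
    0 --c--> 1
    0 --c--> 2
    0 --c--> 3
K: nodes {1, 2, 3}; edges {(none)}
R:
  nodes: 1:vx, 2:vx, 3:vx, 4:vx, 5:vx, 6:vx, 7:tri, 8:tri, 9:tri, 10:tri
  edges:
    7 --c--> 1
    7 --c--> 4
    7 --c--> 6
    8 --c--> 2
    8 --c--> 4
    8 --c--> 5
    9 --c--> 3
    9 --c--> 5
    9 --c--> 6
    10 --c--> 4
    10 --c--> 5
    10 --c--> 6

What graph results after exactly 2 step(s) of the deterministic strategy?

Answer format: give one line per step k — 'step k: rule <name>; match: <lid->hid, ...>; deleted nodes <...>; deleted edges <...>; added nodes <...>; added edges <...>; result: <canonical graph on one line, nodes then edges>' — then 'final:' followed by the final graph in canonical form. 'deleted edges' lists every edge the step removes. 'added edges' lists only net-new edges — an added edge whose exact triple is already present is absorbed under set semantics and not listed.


step 1: rule r1; match: 0->14, 1->6, 2->9, 3->12; deleted nodes 14; deleted edges (14,6,c); (14,9,c); (14,12,c); added nodes 16, 17, 18, 19, 20, 21, 22; added edges (19,6,c); (19,16,c); (19,18,c); (20,9,c); (20,16,c); (20,17,c); (21,12,c); (21,17,c); (21,18,c); (22,16,c); (22,17,c); (22,18,c); result: nodes: 1:vx, 6:vx, 7:vx, 9:vx, 10:vx, 11:vx, 12:vx, 15:tri, 16:vx, 17:vx, 18:vx, 19:tri, 20:tri, 21:tri, 22:tri edges: (15,7,c); (15,9,c); (15,12,c); (19,6,c); (19,16,c); (19,18,c); (20,9,c); (20,16,c); (20,17,c); (21,12,c); (21,17,c); (21,18,c); (22,16,c); (22,17,c); (22,18,c)
step 2: rule r1; match: 0->15, 1->7, 2->9, 3->12; deleted nodes 15; deleted edges (15,7,c); (15,9,c); (15,12,c); added nodes 23, 24, 25, 26, 27, 28, 29; added edges (26,7,c); (26,23,c); (26,25,c); (27,9,c); (27,23,c); (27,24,c); (28,12,c); (28,24,c); (28,25,c); (29,23,c); (29,24,c); (29,25,c); result: nodes: 1:vx, 6:vx, 7:vx, 9:vx, 10:vx, 11:vx, 12:vx, 16:vx, 17:vx, 18:vx, 19:tri, 20:tri, 21:tri, 22:tri, 23:vx, 24:vx, 25:vx, 26:tri, 27:tri, 28:tri, 29:tri edges: (19,6,c); (19,16,c); (19,18,c); (20,9,c); (20,16,c); (20,17,c); (21,12,c); (21,17,c); (21,18,c); (22,16,c); (22,17,c); (22,18,c); (26,7,c); (26,23,c); (26,25,c); (27,9,c); (27,23,c); (27,24,c); (28,12,c); (28,24,c); (28,25,c); (29,23,c); (29,24,c); (29,25,c)
final:
nodes: 1:vx, 6:vx, 7:vx, 9:vx, 10:vx, 11:vx, 12:vx, 16:vx, 17:vx, 18:vx, 19:tri, 20:tri, 21:tri, 22:tri, 23:vx, 24:vx, 25:vx, 26:tri, 27:tri, 28:tri, 29:tri
edges: (19,6,c); (19,16,c); (19,18,c); (20,9,c); (20,16,c); (20,17,c); (21,12,c); (21,17,c); (21,18,c); (22,16,c); (22,17,c); (22,18,c); (26,7,c); (26,23,c); (26,25,c); (27,9,c); (27,23,c); (27,24,c); (28,12,c); (28,24,c); (28,25,c); (29,23,c); (29,24,c); (29,25,c)
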